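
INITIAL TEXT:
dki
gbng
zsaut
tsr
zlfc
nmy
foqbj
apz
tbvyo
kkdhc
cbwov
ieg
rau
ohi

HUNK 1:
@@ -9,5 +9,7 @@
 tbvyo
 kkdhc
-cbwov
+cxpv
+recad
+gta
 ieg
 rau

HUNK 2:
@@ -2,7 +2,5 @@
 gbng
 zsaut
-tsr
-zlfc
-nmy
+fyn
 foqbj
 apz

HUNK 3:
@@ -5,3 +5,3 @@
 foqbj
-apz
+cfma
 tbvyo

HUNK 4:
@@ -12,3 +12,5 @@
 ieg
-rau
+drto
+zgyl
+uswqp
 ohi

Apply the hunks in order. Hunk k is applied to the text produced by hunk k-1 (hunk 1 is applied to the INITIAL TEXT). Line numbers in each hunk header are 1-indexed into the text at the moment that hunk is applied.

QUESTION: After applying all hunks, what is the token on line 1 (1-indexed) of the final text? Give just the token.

Hunk 1: at line 9 remove [cbwov] add [cxpv,recad,gta] -> 16 lines: dki gbng zsaut tsr zlfc nmy foqbj apz tbvyo kkdhc cxpv recad gta ieg rau ohi
Hunk 2: at line 2 remove [tsr,zlfc,nmy] add [fyn] -> 14 lines: dki gbng zsaut fyn foqbj apz tbvyo kkdhc cxpv recad gta ieg rau ohi
Hunk 3: at line 5 remove [apz] add [cfma] -> 14 lines: dki gbng zsaut fyn foqbj cfma tbvyo kkdhc cxpv recad gta ieg rau ohi
Hunk 4: at line 12 remove [rau] add [drto,zgyl,uswqp] -> 16 lines: dki gbng zsaut fyn foqbj cfma tbvyo kkdhc cxpv recad gta ieg drto zgyl uswqp ohi
Final line 1: dki

Answer: dki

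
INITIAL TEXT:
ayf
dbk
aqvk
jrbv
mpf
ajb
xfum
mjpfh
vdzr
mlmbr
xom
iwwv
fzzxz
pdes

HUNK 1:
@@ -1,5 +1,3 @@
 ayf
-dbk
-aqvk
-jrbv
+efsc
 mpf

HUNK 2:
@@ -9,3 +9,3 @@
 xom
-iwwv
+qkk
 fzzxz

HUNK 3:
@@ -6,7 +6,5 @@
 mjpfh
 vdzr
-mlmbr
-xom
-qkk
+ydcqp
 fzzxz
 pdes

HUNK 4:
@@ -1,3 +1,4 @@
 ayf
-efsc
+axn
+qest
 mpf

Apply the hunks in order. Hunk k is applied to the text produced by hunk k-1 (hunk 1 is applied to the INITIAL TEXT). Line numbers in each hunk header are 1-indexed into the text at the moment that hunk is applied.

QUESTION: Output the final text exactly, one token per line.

Answer: ayf
axn
qest
mpf
ajb
xfum
mjpfh
vdzr
ydcqp
fzzxz
pdes

Derivation:
Hunk 1: at line 1 remove [dbk,aqvk,jrbv] add [efsc] -> 12 lines: ayf efsc mpf ajb xfum mjpfh vdzr mlmbr xom iwwv fzzxz pdes
Hunk 2: at line 9 remove [iwwv] add [qkk] -> 12 lines: ayf efsc mpf ajb xfum mjpfh vdzr mlmbr xom qkk fzzxz pdes
Hunk 3: at line 6 remove [mlmbr,xom,qkk] add [ydcqp] -> 10 lines: ayf efsc mpf ajb xfum mjpfh vdzr ydcqp fzzxz pdes
Hunk 4: at line 1 remove [efsc] add [axn,qest] -> 11 lines: ayf axn qest mpf ajb xfum mjpfh vdzr ydcqp fzzxz pdes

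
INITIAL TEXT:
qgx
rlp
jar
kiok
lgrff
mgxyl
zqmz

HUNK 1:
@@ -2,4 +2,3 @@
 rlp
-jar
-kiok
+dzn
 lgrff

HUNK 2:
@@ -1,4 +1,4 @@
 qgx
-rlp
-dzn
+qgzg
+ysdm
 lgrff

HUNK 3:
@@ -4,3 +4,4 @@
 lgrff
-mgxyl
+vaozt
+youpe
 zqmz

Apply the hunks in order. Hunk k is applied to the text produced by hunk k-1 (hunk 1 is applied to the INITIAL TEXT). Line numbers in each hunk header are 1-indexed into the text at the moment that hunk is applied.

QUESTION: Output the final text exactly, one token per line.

Hunk 1: at line 2 remove [jar,kiok] add [dzn] -> 6 lines: qgx rlp dzn lgrff mgxyl zqmz
Hunk 2: at line 1 remove [rlp,dzn] add [qgzg,ysdm] -> 6 lines: qgx qgzg ysdm lgrff mgxyl zqmz
Hunk 3: at line 4 remove [mgxyl] add [vaozt,youpe] -> 7 lines: qgx qgzg ysdm lgrff vaozt youpe zqmz

Answer: qgx
qgzg
ysdm
lgrff
vaozt
youpe
zqmz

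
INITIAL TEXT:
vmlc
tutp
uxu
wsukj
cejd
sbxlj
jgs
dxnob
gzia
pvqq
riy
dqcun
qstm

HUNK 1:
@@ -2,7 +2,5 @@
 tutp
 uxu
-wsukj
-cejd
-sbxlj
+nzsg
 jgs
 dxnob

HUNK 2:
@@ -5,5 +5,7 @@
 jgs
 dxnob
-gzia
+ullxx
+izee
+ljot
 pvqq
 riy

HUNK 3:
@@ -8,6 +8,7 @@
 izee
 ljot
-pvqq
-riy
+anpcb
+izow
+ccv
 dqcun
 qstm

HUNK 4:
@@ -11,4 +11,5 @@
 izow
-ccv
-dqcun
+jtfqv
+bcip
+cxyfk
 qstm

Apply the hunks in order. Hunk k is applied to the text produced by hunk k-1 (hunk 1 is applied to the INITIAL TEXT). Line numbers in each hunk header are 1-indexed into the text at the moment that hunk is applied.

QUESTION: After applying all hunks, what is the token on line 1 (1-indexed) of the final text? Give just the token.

Answer: vmlc

Derivation:
Hunk 1: at line 2 remove [wsukj,cejd,sbxlj] add [nzsg] -> 11 lines: vmlc tutp uxu nzsg jgs dxnob gzia pvqq riy dqcun qstm
Hunk 2: at line 5 remove [gzia] add [ullxx,izee,ljot] -> 13 lines: vmlc tutp uxu nzsg jgs dxnob ullxx izee ljot pvqq riy dqcun qstm
Hunk 3: at line 8 remove [pvqq,riy] add [anpcb,izow,ccv] -> 14 lines: vmlc tutp uxu nzsg jgs dxnob ullxx izee ljot anpcb izow ccv dqcun qstm
Hunk 4: at line 11 remove [ccv,dqcun] add [jtfqv,bcip,cxyfk] -> 15 lines: vmlc tutp uxu nzsg jgs dxnob ullxx izee ljot anpcb izow jtfqv bcip cxyfk qstm
Final line 1: vmlc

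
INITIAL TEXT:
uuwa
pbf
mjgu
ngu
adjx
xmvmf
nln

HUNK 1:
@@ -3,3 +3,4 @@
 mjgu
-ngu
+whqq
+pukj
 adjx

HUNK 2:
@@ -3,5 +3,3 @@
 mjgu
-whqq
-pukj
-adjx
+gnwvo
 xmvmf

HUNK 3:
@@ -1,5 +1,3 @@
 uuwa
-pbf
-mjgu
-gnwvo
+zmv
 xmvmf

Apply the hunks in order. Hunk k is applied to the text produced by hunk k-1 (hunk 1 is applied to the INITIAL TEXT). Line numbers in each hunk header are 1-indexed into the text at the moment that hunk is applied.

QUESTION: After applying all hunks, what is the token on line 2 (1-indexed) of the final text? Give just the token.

Answer: zmv

Derivation:
Hunk 1: at line 3 remove [ngu] add [whqq,pukj] -> 8 lines: uuwa pbf mjgu whqq pukj adjx xmvmf nln
Hunk 2: at line 3 remove [whqq,pukj,adjx] add [gnwvo] -> 6 lines: uuwa pbf mjgu gnwvo xmvmf nln
Hunk 3: at line 1 remove [pbf,mjgu,gnwvo] add [zmv] -> 4 lines: uuwa zmv xmvmf nln
Final line 2: zmv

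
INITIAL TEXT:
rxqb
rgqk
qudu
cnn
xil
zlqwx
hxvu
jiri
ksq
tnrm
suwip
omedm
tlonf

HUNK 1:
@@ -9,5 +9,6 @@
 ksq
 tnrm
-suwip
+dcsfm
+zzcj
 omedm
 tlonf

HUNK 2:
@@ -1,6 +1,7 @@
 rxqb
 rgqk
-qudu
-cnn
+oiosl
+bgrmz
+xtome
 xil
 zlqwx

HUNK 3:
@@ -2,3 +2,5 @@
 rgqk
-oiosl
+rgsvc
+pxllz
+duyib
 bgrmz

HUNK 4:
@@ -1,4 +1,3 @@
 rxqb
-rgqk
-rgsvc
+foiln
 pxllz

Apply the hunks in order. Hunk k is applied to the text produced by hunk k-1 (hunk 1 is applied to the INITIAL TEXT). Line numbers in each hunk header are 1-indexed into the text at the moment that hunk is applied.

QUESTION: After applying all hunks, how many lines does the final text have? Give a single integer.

Answer: 16

Derivation:
Hunk 1: at line 9 remove [suwip] add [dcsfm,zzcj] -> 14 lines: rxqb rgqk qudu cnn xil zlqwx hxvu jiri ksq tnrm dcsfm zzcj omedm tlonf
Hunk 2: at line 1 remove [qudu,cnn] add [oiosl,bgrmz,xtome] -> 15 lines: rxqb rgqk oiosl bgrmz xtome xil zlqwx hxvu jiri ksq tnrm dcsfm zzcj omedm tlonf
Hunk 3: at line 2 remove [oiosl] add [rgsvc,pxllz,duyib] -> 17 lines: rxqb rgqk rgsvc pxllz duyib bgrmz xtome xil zlqwx hxvu jiri ksq tnrm dcsfm zzcj omedm tlonf
Hunk 4: at line 1 remove [rgqk,rgsvc] add [foiln] -> 16 lines: rxqb foiln pxllz duyib bgrmz xtome xil zlqwx hxvu jiri ksq tnrm dcsfm zzcj omedm tlonf
Final line count: 16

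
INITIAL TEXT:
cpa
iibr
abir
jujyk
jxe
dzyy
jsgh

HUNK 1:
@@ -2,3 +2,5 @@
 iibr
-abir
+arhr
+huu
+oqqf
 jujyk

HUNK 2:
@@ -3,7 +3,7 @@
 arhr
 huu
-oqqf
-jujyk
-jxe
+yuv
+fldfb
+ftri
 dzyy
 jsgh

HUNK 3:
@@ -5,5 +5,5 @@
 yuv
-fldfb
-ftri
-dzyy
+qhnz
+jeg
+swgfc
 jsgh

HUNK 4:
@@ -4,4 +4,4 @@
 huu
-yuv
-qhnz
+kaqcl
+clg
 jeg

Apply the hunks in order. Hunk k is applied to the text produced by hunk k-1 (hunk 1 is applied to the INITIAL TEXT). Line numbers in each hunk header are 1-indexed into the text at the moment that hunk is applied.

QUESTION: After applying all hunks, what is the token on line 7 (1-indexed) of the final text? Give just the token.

Hunk 1: at line 2 remove [abir] add [arhr,huu,oqqf] -> 9 lines: cpa iibr arhr huu oqqf jujyk jxe dzyy jsgh
Hunk 2: at line 3 remove [oqqf,jujyk,jxe] add [yuv,fldfb,ftri] -> 9 lines: cpa iibr arhr huu yuv fldfb ftri dzyy jsgh
Hunk 3: at line 5 remove [fldfb,ftri,dzyy] add [qhnz,jeg,swgfc] -> 9 lines: cpa iibr arhr huu yuv qhnz jeg swgfc jsgh
Hunk 4: at line 4 remove [yuv,qhnz] add [kaqcl,clg] -> 9 lines: cpa iibr arhr huu kaqcl clg jeg swgfc jsgh
Final line 7: jeg

Answer: jeg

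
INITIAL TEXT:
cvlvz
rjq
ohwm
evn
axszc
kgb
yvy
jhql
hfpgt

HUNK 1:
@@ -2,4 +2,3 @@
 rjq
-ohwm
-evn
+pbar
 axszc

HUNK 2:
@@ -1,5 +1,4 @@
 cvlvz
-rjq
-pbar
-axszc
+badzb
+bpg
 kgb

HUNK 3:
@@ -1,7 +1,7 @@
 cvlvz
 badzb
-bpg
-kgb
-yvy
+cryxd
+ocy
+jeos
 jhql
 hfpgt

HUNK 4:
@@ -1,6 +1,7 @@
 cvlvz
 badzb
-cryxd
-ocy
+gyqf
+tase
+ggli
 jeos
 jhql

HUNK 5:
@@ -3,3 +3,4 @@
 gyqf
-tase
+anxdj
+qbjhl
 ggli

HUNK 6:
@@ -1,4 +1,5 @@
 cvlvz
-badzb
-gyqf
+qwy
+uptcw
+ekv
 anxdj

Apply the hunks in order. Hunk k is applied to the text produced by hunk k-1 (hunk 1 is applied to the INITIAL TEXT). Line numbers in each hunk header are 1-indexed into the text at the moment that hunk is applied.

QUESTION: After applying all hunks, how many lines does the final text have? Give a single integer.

Answer: 10

Derivation:
Hunk 1: at line 2 remove [ohwm,evn] add [pbar] -> 8 lines: cvlvz rjq pbar axszc kgb yvy jhql hfpgt
Hunk 2: at line 1 remove [rjq,pbar,axszc] add [badzb,bpg] -> 7 lines: cvlvz badzb bpg kgb yvy jhql hfpgt
Hunk 3: at line 1 remove [bpg,kgb,yvy] add [cryxd,ocy,jeos] -> 7 lines: cvlvz badzb cryxd ocy jeos jhql hfpgt
Hunk 4: at line 1 remove [cryxd,ocy] add [gyqf,tase,ggli] -> 8 lines: cvlvz badzb gyqf tase ggli jeos jhql hfpgt
Hunk 5: at line 3 remove [tase] add [anxdj,qbjhl] -> 9 lines: cvlvz badzb gyqf anxdj qbjhl ggli jeos jhql hfpgt
Hunk 6: at line 1 remove [badzb,gyqf] add [qwy,uptcw,ekv] -> 10 lines: cvlvz qwy uptcw ekv anxdj qbjhl ggli jeos jhql hfpgt
Final line count: 10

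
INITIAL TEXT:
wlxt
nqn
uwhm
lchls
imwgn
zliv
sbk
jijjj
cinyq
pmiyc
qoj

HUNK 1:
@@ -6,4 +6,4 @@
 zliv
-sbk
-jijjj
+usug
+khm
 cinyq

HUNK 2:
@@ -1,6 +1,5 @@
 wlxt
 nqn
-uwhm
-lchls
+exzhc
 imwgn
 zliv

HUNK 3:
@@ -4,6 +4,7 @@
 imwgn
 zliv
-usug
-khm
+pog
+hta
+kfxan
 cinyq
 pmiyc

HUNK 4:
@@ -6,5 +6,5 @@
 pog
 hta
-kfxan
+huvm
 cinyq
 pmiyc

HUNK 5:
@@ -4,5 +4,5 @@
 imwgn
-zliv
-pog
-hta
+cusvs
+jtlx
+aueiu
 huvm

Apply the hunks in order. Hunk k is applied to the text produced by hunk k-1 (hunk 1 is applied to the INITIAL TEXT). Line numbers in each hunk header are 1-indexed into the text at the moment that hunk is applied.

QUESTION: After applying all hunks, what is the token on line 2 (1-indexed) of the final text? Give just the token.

Answer: nqn

Derivation:
Hunk 1: at line 6 remove [sbk,jijjj] add [usug,khm] -> 11 lines: wlxt nqn uwhm lchls imwgn zliv usug khm cinyq pmiyc qoj
Hunk 2: at line 1 remove [uwhm,lchls] add [exzhc] -> 10 lines: wlxt nqn exzhc imwgn zliv usug khm cinyq pmiyc qoj
Hunk 3: at line 4 remove [usug,khm] add [pog,hta,kfxan] -> 11 lines: wlxt nqn exzhc imwgn zliv pog hta kfxan cinyq pmiyc qoj
Hunk 4: at line 6 remove [kfxan] add [huvm] -> 11 lines: wlxt nqn exzhc imwgn zliv pog hta huvm cinyq pmiyc qoj
Hunk 5: at line 4 remove [zliv,pog,hta] add [cusvs,jtlx,aueiu] -> 11 lines: wlxt nqn exzhc imwgn cusvs jtlx aueiu huvm cinyq pmiyc qoj
Final line 2: nqn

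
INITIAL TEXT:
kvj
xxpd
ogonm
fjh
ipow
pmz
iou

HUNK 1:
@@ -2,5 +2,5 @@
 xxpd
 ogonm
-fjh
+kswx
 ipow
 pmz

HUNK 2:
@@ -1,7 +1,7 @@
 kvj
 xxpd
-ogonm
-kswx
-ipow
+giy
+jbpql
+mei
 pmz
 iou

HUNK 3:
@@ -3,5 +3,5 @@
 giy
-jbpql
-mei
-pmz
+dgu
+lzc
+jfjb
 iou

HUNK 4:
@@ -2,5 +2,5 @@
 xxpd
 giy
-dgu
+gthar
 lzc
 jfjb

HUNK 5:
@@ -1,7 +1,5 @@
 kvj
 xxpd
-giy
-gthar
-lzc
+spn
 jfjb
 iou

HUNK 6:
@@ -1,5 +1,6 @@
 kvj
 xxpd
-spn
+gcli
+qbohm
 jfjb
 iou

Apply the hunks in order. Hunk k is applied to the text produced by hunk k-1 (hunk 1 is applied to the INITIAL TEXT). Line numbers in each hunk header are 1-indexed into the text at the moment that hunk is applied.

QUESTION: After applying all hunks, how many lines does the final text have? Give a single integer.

Hunk 1: at line 2 remove [fjh] add [kswx] -> 7 lines: kvj xxpd ogonm kswx ipow pmz iou
Hunk 2: at line 1 remove [ogonm,kswx,ipow] add [giy,jbpql,mei] -> 7 lines: kvj xxpd giy jbpql mei pmz iou
Hunk 3: at line 3 remove [jbpql,mei,pmz] add [dgu,lzc,jfjb] -> 7 lines: kvj xxpd giy dgu lzc jfjb iou
Hunk 4: at line 2 remove [dgu] add [gthar] -> 7 lines: kvj xxpd giy gthar lzc jfjb iou
Hunk 5: at line 1 remove [giy,gthar,lzc] add [spn] -> 5 lines: kvj xxpd spn jfjb iou
Hunk 6: at line 1 remove [spn] add [gcli,qbohm] -> 6 lines: kvj xxpd gcli qbohm jfjb iou
Final line count: 6

Answer: 6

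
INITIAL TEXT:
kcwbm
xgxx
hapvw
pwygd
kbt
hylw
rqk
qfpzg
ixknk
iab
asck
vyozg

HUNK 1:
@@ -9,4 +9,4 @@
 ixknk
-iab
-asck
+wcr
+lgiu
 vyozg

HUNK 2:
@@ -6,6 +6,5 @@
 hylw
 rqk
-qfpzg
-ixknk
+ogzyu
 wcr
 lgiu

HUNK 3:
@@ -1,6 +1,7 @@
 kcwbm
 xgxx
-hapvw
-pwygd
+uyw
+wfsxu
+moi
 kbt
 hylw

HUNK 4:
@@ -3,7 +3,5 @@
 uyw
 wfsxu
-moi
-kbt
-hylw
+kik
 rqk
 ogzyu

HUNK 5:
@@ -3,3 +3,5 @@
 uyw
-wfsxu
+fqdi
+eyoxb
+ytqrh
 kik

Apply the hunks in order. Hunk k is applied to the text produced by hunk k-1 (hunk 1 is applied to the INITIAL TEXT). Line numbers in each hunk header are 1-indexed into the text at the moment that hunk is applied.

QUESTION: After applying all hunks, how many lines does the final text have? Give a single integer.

Hunk 1: at line 9 remove [iab,asck] add [wcr,lgiu] -> 12 lines: kcwbm xgxx hapvw pwygd kbt hylw rqk qfpzg ixknk wcr lgiu vyozg
Hunk 2: at line 6 remove [qfpzg,ixknk] add [ogzyu] -> 11 lines: kcwbm xgxx hapvw pwygd kbt hylw rqk ogzyu wcr lgiu vyozg
Hunk 3: at line 1 remove [hapvw,pwygd] add [uyw,wfsxu,moi] -> 12 lines: kcwbm xgxx uyw wfsxu moi kbt hylw rqk ogzyu wcr lgiu vyozg
Hunk 4: at line 3 remove [moi,kbt,hylw] add [kik] -> 10 lines: kcwbm xgxx uyw wfsxu kik rqk ogzyu wcr lgiu vyozg
Hunk 5: at line 3 remove [wfsxu] add [fqdi,eyoxb,ytqrh] -> 12 lines: kcwbm xgxx uyw fqdi eyoxb ytqrh kik rqk ogzyu wcr lgiu vyozg
Final line count: 12

Answer: 12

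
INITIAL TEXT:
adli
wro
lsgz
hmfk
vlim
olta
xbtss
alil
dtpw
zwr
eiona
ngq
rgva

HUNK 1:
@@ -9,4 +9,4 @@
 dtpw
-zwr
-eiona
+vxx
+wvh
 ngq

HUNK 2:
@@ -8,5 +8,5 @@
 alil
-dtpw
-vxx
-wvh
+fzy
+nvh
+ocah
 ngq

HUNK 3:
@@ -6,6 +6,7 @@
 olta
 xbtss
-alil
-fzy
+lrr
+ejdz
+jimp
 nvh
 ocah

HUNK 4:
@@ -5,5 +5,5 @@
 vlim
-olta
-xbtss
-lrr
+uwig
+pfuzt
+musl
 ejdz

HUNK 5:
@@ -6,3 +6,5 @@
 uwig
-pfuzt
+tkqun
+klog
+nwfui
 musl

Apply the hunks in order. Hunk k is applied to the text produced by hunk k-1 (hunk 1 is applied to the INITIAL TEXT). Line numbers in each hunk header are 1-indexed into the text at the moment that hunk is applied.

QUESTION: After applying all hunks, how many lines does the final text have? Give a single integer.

Hunk 1: at line 9 remove [zwr,eiona] add [vxx,wvh] -> 13 lines: adli wro lsgz hmfk vlim olta xbtss alil dtpw vxx wvh ngq rgva
Hunk 2: at line 8 remove [dtpw,vxx,wvh] add [fzy,nvh,ocah] -> 13 lines: adli wro lsgz hmfk vlim olta xbtss alil fzy nvh ocah ngq rgva
Hunk 3: at line 6 remove [alil,fzy] add [lrr,ejdz,jimp] -> 14 lines: adli wro lsgz hmfk vlim olta xbtss lrr ejdz jimp nvh ocah ngq rgva
Hunk 4: at line 5 remove [olta,xbtss,lrr] add [uwig,pfuzt,musl] -> 14 lines: adli wro lsgz hmfk vlim uwig pfuzt musl ejdz jimp nvh ocah ngq rgva
Hunk 5: at line 6 remove [pfuzt] add [tkqun,klog,nwfui] -> 16 lines: adli wro lsgz hmfk vlim uwig tkqun klog nwfui musl ejdz jimp nvh ocah ngq rgva
Final line count: 16

Answer: 16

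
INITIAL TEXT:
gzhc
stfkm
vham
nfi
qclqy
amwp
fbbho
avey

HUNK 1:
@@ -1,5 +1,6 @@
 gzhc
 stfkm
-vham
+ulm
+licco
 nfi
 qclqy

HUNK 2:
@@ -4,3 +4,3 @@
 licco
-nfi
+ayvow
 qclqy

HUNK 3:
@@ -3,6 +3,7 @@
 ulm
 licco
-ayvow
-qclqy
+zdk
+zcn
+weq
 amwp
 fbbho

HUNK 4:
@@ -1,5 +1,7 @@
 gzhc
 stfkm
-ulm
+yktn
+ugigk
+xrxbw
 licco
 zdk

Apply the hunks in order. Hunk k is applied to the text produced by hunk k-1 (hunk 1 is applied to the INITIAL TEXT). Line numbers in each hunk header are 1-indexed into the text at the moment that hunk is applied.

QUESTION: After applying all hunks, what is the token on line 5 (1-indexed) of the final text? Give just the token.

Answer: xrxbw

Derivation:
Hunk 1: at line 1 remove [vham] add [ulm,licco] -> 9 lines: gzhc stfkm ulm licco nfi qclqy amwp fbbho avey
Hunk 2: at line 4 remove [nfi] add [ayvow] -> 9 lines: gzhc stfkm ulm licco ayvow qclqy amwp fbbho avey
Hunk 3: at line 3 remove [ayvow,qclqy] add [zdk,zcn,weq] -> 10 lines: gzhc stfkm ulm licco zdk zcn weq amwp fbbho avey
Hunk 4: at line 1 remove [ulm] add [yktn,ugigk,xrxbw] -> 12 lines: gzhc stfkm yktn ugigk xrxbw licco zdk zcn weq amwp fbbho avey
Final line 5: xrxbw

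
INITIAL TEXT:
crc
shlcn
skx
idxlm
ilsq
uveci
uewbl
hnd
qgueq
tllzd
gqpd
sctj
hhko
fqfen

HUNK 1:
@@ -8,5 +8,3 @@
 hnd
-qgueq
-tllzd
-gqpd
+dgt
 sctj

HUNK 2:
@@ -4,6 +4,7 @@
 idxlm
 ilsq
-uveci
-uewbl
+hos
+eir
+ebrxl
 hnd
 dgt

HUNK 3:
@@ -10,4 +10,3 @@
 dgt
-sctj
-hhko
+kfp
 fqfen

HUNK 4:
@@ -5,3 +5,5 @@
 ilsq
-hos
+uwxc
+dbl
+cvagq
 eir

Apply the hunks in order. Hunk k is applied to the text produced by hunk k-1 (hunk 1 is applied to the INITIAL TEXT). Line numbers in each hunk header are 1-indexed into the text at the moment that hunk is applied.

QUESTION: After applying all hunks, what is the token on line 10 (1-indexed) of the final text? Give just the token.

Answer: ebrxl

Derivation:
Hunk 1: at line 8 remove [qgueq,tllzd,gqpd] add [dgt] -> 12 lines: crc shlcn skx idxlm ilsq uveci uewbl hnd dgt sctj hhko fqfen
Hunk 2: at line 4 remove [uveci,uewbl] add [hos,eir,ebrxl] -> 13 lines: crc shlcn skx idxlm ilsq hos eir ebrxl hnd dgt sctj hhko fqfen
Hunk 3: at line 10 remove [sctj,hhko] add [kfp] -> 12 lines: crc shlcn skx idxlm ilsq hos eir ebrxl hnd dgt kfp fqfen
Hunk 4: at line 5 remove [hos] add [uwxc,dbl,cvagq] -> 14 lines: crc shlcn skx idxlm ilsq uwxc dbl cvagq eir ebrxl hnd dgt kfp fqfen
Final line 10: ebrxl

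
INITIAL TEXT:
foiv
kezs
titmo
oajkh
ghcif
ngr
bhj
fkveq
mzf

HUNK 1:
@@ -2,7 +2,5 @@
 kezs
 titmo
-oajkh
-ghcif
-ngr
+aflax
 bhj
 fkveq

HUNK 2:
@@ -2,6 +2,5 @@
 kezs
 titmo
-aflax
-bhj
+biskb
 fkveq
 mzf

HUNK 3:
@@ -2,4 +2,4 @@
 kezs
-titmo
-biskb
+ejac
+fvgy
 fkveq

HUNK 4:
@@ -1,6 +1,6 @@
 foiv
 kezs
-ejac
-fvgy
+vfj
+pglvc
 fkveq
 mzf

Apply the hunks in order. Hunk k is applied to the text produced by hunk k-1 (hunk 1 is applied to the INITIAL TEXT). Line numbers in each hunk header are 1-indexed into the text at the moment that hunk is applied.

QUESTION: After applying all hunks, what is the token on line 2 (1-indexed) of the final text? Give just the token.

Answer: kezs

Derivation:
Hunk 1: at line 2 remove [oajkh,ghcif,ngr] add [aflax] -> 7 lines: foiv kezs titmo aflax bhj fkveq mzf
Hunk 2: at line 2 remove [aflax,bhj] add [biskb] -> 6 lines: foiv kezs titmo biskb fkveq mzf
Hunk 3: at line 2 remove [titmo,biskb] add [ejac,fvgy] -> 6 lines: foiv kezs ejac fvgy fkveq mzf
Hunk 4: at line 1 remove [ejac,fvgy] add [vfj,pglvc] -> 6 lines: foiv kezs vfj pglvc fkveq mzf
Final line 2: kezs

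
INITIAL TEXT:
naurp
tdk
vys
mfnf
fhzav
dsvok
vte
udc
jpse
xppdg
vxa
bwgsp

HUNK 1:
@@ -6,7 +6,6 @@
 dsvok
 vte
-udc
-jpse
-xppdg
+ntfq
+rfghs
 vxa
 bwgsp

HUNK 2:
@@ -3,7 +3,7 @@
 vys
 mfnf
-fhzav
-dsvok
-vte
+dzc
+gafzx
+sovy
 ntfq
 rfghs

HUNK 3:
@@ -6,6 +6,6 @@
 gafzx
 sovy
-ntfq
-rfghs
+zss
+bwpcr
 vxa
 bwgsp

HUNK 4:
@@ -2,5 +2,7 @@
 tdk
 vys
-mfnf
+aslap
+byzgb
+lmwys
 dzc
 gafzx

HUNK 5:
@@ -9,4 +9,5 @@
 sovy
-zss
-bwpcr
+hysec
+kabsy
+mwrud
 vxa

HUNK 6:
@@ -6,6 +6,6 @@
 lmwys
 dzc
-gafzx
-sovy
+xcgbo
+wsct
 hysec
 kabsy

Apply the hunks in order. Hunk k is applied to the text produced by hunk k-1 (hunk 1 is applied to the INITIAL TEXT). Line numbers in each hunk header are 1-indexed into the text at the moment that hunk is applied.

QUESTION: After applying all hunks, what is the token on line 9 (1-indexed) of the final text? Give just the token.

Hunk 1: at line 6 remove [udc,jpse,xppdg] add [ntfq,rfghs] -> 11 lines: naurp tdk vys mfnf fhzav dsvok vte ntfq rfghs vxa bwgsp
Hunk 2: at line 3 remove [fhzav,dsvok,vte] add [dzc,gafzx,sovy] -> 11 lines: naurp tdk vys mfnf dzc gafzx sovy ntfq rfghs vxa bwgsp
Hunk 3: at line 6 remove [ntfq,rfghs] add [zss,bwpcr] -> 11 lines: naurp tdk vys mfnf dzc gafzx sovy zss bwpcr vxa bwgsp
Hunk 4: at line 2 remove [mfnf] add [aslap,byzgb,lmwys] -> 13 lines: naurp tdk vys aslap byzgb lmwys dzc gafzx sovy zss bwpcr vxa bwgsp
Hunk 5: at line 9 remove [zss,bwpcr] add [hysec,kabsy,mwrud] -> 14 lines: naurp tdk vys aslap byzgb lmwys dzc gafzx sovy hysec kabsy mwrud vxa bwgsp
Hunk 6: at line 6 remove [gafzx,sovy] add [xcgbo,wsct] -> 14 lines: naurp tdk vys aslap byzgb lmwys dzc xcgbo wsct hysec kabsy mwrud vxa bwgsp
Final line 9: wsct

Answer: wsct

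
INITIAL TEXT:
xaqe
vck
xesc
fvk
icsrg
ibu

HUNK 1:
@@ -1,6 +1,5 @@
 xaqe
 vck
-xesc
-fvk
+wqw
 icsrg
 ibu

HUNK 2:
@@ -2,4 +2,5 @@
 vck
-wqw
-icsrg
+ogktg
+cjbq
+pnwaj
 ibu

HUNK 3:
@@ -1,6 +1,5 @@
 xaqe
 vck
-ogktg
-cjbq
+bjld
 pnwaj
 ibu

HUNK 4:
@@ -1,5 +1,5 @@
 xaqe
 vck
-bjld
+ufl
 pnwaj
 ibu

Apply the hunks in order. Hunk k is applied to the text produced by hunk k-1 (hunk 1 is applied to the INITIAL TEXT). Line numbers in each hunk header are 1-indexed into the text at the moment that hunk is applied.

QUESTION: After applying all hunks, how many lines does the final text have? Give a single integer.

Hunk 1: at line 1 remove [xesc,fvk] add [wqw] -> 5 lines: xaqe vck wqw icsrg ibu
Hunk 2: at line 2 remove [wqw,icsrg] add [ogktg,cjbq,pnwaj] -> 6 lines: xaqe vck ogktg cjbq pnwaj ibu
Hunk 3: at line 1 remove [ogktg,cjbq] add [bjld] -> 5 lines: xaqe vck bjld pnwaj ibu
Hunk 4: at line 1 remove [bjld] add [ufl] -> 5 lines: xaqe vck ufl pnwaj ibu
Final line count: 5

Answer: 5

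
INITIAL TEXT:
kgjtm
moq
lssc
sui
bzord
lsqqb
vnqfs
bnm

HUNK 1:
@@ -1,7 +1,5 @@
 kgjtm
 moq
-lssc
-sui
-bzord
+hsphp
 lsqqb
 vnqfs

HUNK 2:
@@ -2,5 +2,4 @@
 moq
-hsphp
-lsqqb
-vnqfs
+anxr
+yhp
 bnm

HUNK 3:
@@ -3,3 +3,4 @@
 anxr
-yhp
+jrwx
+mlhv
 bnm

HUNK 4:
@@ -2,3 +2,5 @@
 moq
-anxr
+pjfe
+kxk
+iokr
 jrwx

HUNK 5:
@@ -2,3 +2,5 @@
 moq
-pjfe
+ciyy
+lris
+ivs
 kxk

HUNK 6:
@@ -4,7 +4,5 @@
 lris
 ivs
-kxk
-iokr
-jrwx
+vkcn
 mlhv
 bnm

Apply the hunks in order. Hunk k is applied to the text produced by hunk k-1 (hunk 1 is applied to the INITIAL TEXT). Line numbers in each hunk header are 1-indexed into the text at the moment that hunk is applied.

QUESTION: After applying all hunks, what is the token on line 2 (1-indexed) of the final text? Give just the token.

Hunk 1: at line 1 remove [lssc,sui,bzord] add [hsphp] -> 6 lines: kgjtm moq hsphp lsqqb vnqfs bnm
Hunk 2: at line 2 remove [hsphp,lsqqb,vnqfs] add [anxr,yhp] -> 5 lines: kgjtm moq anxr yhp bnm
Hunk 3: at line 3 remove [yhp] add [jrwx,mlhv] -> 6 lines: kgjtm moq anxr jrwx mlhv bnm
Hunk 4: at line 2 remove [anxr] add [pjfe,kxk,iokr] -> 8 lines: kgjtm moq pjfe kxk iokr jrwx mlhv bnm
Hunk 5: at line 2 remove [pjfe] add [ciyy,lris,ivs] -> 10 lines: kgjtm moq ciyy lris ivs kxk iokr jrwx mlhv bnm
Hunk 6: at line 4 remove [kxk,iokr,jrwx] add [vkcn] -> 8 lines: kgjtm moq ciyy lris ivs vkcn mlhv bnm
Final line 2: moq

Answer: moq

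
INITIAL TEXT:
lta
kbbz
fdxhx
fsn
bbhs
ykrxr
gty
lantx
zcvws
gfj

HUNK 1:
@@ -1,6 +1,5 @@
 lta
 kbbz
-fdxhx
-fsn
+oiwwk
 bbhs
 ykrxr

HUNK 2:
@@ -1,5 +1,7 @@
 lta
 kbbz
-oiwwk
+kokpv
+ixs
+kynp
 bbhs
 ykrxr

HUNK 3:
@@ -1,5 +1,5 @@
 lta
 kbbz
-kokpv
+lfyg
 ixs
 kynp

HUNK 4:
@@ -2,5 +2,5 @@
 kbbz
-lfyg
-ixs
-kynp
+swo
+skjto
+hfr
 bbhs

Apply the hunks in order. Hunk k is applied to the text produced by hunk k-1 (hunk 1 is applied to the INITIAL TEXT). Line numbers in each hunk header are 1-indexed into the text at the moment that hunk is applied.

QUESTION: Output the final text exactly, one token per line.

Hunk 1: at line 1 remove [fdxhx,fsn] add [oiwwk] -> 9 lines: lta kbbz oiwwk bbhs ykrxr gty lantx zcvws gfj
Hunk 2: at line 1 remove [oiwwk] add [kokpv,ixs,kynp] -> 11 lines: lta kbbz kokpv ixs kynp bbhs ykrxr gty lantx zcvws gfj
Hunk 3: at line 1 remove [kokpv] add [lfyg] -> 11 lines: lta kbbz lfyg ixs kynp bbhs ykrxr gty lantx zcvws gfj
Hunk 4: at line 2 remove [lfyg,ixs,kynp] add [swo,skjto,hfr] -> 11 lines: lta kbbz swo skjto hfr bbhs ykrxr gty lantx zcvws gfj

Answer: lta
kbbz
swo
skjto
hfr
bbhs
ykrxr
gty
lantx
zcvws
gfj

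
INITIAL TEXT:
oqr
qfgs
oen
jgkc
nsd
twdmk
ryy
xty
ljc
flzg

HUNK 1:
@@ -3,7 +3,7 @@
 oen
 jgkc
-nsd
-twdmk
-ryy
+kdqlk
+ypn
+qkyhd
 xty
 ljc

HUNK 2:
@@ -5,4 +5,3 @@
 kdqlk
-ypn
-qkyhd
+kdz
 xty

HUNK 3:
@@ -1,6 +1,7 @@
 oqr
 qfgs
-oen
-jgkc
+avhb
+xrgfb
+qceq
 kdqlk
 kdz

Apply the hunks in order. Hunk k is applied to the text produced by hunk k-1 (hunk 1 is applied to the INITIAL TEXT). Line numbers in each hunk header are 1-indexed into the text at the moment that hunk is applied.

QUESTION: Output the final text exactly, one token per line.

Answer: oqr
qfgs
avhb
xrgfb
qceq
kdqlk
kdz
xty
ljc
flzg

Derivation:
Hunk 1: at line 3 remove [nsd,twdmk,ryy] add [kdqlk,ypn,qkyhd] -> 10 lines: oqr qfgs oen jgkc kdqlk ypn qkyhd xty ljc flzg
Hunk 2: at line 5 remove [ypn,qkyhd] add [kdz] -> 9 lines: oqr qfgs oen jgkc kdqlk kdz xty ljc flzg
Hunk 3: at line 1 remove [oen,jgkc] add [avhb,xrgfb,qceq] -> 10 lines: oqr qfgs avhb xrgfb qceq kdqlk kdz xty ljc flzg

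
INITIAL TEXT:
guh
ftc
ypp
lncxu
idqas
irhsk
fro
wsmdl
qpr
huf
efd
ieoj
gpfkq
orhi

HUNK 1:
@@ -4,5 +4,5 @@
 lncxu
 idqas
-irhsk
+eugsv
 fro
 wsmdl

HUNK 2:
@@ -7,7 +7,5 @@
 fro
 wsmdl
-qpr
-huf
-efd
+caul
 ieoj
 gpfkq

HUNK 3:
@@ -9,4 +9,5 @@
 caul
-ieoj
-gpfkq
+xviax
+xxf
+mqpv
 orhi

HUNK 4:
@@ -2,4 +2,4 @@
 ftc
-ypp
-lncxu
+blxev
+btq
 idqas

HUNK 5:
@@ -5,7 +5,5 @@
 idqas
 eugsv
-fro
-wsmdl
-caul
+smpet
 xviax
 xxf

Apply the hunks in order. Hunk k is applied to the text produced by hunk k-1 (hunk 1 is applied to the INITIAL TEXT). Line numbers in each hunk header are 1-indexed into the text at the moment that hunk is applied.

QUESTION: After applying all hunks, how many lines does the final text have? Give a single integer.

Answer: 11

Derivation:
Hunk 1: at line 4 remove [irhsk] add [eugsv] -> 14 lines: guh ftc ypp lncxu idqas eugsv fro wsmdl qpr huf efd ieoj gpfkq orhi
Hunk 2: at line 7 remove [qpr,huf,efd] add [caul] -> 12 lines: guh ftc ypp lncxu idqas eugsv fro wsmdl caul ieoj gpfkq orhi
Hunk 3: at line 9 remove [ieoj,gpfkq] add [xviax,xxf,mqpv] -> 13 lines: guh ftc ypp lncxu idqas eugsv fro wsmdl caul xviax xxf mqpv orhi
Hunk 4: at line 2 remove [ypp,lncxu] add [blxev,btq] -> 13 lines: guh ftc blxev btq idqas eugsv fro wsmdl caul xviax xxf mqpv orhi
Hunk 5: at line 5 remove [fro,wsmdl,caul] add [smpet] -> 11 lines: guh ftc blxev btq idqas eugsv smpet xviax xxf mqpv orhi
Final line count: 11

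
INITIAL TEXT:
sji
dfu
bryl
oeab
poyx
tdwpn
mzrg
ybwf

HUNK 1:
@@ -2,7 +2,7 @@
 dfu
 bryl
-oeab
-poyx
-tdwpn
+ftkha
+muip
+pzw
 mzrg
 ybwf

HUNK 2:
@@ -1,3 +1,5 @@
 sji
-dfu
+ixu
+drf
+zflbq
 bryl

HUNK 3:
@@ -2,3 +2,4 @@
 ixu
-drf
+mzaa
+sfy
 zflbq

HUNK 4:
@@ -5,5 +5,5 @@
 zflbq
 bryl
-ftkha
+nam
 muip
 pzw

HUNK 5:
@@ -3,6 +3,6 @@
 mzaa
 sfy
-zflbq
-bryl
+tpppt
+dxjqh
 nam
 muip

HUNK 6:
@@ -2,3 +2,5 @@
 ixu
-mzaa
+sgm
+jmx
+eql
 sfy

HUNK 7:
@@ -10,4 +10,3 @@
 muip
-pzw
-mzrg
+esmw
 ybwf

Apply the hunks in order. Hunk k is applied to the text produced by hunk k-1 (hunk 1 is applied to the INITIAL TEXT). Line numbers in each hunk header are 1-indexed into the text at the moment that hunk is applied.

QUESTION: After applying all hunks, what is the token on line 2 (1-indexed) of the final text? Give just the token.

Answer: ixu

Derivation:
Hunk 1: at line 2 remove [oeab,poyx,tdwpn] add [ftkha,muip,pzw] -> 8 lines: sji dfu bryl ftkha muip pzw mzrg ybwf
Hunk 2: at line 1 remove [dfu] add [ixu,drf,zflbq] -> 10 lines: sji ixu drf zflbq bryl ftkha muip pzw mzrg ybwf
Hunk 3: at line 2 remove [drf] add [mzaa,sfy] -> 11 lines: sji ixu mzaa sfy zflbq bryl ftkha muip pzw mzrg ybwf
Hunk 4: at line 5 remove [ftkha] add [nam] -> 11 lines: sji ixu mzaa sfy zflbq bryl nam muip pzw mzrg ybwf
Hunk 5: at line 3 remove [zflbq,bryl] add [tpppt,dxjqh] -> 11 lines: sji ixu mzaa sfy tpppt dxjqh nam muip pzw mzrg ybwf
Hunk 6: at line 2 remove [mzaa] add [sgm,jmx,eql] -> 13 lines: sji ixu sgm jmx eql sfy tpppt dxjqh nam muip pzw mzrg ybwf
Hunk 7: at line 10 remove [pzw,mzrg] add [esmw] -> 12 lines: sji ixu sgm jmx eql sfy tpppt dxjqh nam muip esmw ybwf
Final line 2: ixu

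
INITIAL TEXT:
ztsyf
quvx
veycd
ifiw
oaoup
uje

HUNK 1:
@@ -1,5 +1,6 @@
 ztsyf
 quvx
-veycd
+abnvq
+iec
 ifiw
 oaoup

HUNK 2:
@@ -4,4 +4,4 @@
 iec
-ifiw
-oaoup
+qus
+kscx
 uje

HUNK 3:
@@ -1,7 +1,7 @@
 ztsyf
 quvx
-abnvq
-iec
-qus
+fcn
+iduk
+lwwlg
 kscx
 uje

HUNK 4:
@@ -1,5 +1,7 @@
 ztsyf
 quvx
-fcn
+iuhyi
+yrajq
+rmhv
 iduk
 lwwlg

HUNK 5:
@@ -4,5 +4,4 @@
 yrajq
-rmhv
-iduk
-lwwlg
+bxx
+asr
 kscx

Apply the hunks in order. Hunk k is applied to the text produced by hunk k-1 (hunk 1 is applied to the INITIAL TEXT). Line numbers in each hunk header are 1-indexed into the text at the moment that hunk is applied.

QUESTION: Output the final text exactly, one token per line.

Hunk 1: at line 1 remove [veycd] add [abnvq,iec] -> 7 lines: ztsyf quvx abnvq iec ifiw oaoup uje
Hunk 2: at line 4 remove [ifiw,oaoup] add [qus,kscx] -> 7 lines: ztsyf quvx abnvq iec qus kscx uje
Hunk 3: at line 1 remove [abnvq,iec,qus] add [fcn,iduk,lwwlg] -> 7 lines: ztsyf quvx fcn iduk lwwlg kscx uje
Hunk 4: at line 1 remove [fcn] add [iuhyi,yrajq,rmhv] -> 9 lines: ztsyf quvx iuhyi yrajq rmhv iduk lwwlg kscx uje
Hunk 5: at line 4 remove [rmhv,iduk,lwwlg] add [bxx,asr] -> 8 lines: ztsyf quvx iuhyi yrajq bxx asr kscx uje

Answer: ztsyf
quvx
iuhyi
yrajq
bxx
asr
kscx
uje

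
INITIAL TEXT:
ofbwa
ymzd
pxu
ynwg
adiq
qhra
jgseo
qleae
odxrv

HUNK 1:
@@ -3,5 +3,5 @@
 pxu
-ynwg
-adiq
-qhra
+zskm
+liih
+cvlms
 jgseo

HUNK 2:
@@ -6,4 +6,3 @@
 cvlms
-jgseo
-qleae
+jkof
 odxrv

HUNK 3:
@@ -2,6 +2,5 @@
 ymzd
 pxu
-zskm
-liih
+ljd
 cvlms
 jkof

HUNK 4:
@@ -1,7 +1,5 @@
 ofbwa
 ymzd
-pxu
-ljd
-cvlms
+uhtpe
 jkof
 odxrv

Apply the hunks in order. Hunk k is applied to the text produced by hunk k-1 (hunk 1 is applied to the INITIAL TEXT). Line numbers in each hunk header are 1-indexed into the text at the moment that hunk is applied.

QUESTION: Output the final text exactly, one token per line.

Answer: ofbwa
ymzd
uhtpe
jkof
odxrv

Derivation:
Hunk 1: at line 3 remove [ynwg,adiq,qhra] add [zskm,liih,cvlms] -> 9 lines: ofbwa ymzd pxu zskm liih cvlms jgseo qleae odxrv
Hunk 2: at line 6 remove [jgseo,qleae] add [jkof] -> 8 lines: ofbwa ymzd pxu zskm liih cvlms jkof odxrv
Hunk 3: at line 2 remove [zskm,liih] add [ljd] -> 7 lines: ofbwa ymzd pxu ljd cvlms jkof odxrv
Hunk 4: at line 1 remove [pxu,ljd,cvlms] add [uhtpe] -> 5 lines: ofbwa ymzd uhtpe jkof odxrv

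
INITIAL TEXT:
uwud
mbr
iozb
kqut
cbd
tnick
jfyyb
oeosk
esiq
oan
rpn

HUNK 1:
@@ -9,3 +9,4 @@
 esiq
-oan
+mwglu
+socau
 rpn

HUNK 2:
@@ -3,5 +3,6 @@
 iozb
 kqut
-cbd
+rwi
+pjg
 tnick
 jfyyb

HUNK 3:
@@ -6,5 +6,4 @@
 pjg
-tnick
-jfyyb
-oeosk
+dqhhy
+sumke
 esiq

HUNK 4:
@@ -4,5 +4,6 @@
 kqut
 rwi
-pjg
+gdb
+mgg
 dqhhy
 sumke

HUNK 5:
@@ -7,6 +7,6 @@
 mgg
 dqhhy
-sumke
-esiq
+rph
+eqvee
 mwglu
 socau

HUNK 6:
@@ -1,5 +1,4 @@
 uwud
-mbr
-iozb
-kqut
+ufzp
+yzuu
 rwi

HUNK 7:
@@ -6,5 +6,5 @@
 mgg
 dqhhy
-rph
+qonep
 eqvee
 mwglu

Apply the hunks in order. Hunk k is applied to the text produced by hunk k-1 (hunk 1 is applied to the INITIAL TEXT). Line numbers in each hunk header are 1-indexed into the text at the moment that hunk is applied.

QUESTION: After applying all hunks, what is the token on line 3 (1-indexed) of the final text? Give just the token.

Answer: yzuu

Derivation:
Hunk 1: at line 9 remove [oan] add [mwglu,socau] -> 12 lines: uwud mbr iozb kqut cbd tnick jfyyb oeosk esiq mwglu socau rpn
Hunk 2: at line 3 remove [cbd] add [rwi,pjg] -> 13 lines: uwud mbr iozb kqut rwi pjg tnick jfyyb oeosk esiq mwglu socau rpn
Hunk 3: at line 6 remove [tnick,jfyyb,oeosk] add [dqhhy,sumke] -> 12 lines: uwud mbr iozb kqut rwi pjg dqhhy sumke esiq mwglu socau rpn
Hunk 4: at line 4 remove [pjg] add [gdb,mgg] -> 13 lines: uwud mbr iozb kqut rwi gdb mgg dqhhy sumke esiq mwglu socau rpn
Hunk 5: at line 7 remove [sumke,esiq] add [rph,eqvee] -> 13 lines: uwud mbr iozb kqut rwi gdb mgg dqhhy rph eqvee mwglu socau rpn
Hunk 6: at line 1 remove [mbr,iozb,kqut] add [ufzp,yzuu] -> 12 lines: uwud ufzp yzuu rwi gdb mgg dqhhy rph eqvee mwglu socau rpn
Hunk 7: at line 6 remove [rph] add [qonep] -> 12 lines: uwud ufzp yzuu rwi gdb mgg dqhhy qonep eqvee mwglu socau rpn
Final line 3: yzuu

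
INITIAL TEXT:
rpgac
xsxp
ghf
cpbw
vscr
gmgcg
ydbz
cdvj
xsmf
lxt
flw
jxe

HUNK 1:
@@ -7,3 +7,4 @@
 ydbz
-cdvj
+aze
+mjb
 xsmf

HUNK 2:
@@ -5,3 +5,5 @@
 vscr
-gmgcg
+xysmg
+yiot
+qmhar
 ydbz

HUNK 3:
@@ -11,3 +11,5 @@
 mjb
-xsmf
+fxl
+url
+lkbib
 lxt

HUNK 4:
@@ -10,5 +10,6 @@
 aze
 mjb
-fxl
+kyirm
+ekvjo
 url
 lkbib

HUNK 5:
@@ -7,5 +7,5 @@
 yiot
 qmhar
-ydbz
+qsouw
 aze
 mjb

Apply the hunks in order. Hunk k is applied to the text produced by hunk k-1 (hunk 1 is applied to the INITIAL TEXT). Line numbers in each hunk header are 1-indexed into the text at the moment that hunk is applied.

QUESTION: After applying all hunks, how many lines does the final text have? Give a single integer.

Hunk 1: at line 7 remove [cdvj] add [aze,mjb] -> 13 lines: rpgac xsxp ghf cpbw vscr gmgcg ydbz aze mjb xsmf lxt flw jxe
Hunk 2: at line 5 remove [gmgcg] add [xysmg,yiot,qmhar] -> 15 lines: rpgac xsxp ghf cpbw vscr xysmg yiot qmhar ydbz aze mjb xsmf lxt flw jxe
Hunk 3: at line 11 remove [xsmf] add [fxl,url,lkbib] -> 17 lines: rpgac xsxp ghf cpbw vscr xysmg yiot qmhar ydbz aze mjb fxl url lkbib lxt flw jxe
Hunk 4: at line 10 remove [fxl] add [kyirm,ekvjo] -> 18 lines: rpgac xsxp ghf cpbw vscr xysmg yiot qmhar ydbz aze mjb kyirm ekvjo url lkbib lxt flw jxe
Hunk 5: at line 7 remove [ydbz] add [qsouw] -> 18 lines: rpgac xsxp ghf cpbw vscr xysmg yiot qmhar qsouw aze mjb kyirm ekvjo url lkbib lxt flw jxe
Final line count: 18

Answer: 18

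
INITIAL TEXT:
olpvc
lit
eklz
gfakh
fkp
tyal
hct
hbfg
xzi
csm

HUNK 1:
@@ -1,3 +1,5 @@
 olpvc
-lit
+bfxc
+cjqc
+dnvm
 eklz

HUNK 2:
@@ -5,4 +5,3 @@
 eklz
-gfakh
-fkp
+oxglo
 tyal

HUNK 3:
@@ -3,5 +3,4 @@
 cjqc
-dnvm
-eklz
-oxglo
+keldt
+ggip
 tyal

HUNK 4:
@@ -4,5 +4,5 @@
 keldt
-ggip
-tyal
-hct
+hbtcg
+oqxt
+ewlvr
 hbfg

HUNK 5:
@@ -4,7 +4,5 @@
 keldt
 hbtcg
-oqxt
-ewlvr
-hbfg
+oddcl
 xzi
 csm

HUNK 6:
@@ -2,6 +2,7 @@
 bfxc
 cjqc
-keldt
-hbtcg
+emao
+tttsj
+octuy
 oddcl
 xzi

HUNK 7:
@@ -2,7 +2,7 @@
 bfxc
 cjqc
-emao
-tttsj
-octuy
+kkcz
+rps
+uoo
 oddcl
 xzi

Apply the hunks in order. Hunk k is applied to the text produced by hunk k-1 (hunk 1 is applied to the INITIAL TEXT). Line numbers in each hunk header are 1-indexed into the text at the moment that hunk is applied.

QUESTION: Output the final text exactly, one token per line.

Hunk 1: at line 1 remove [lit] add [bfxc,cjqc,dnvm] -> 12 lines: olpvc bfxc cjqc dnvm eklz gfakh fkp tyal hct hbfg xzi csm
Hunk 2: at line 5 remove [gfakh,fkp] add [oxglo] -> 11 lines: olpvc bfxc cjqc dnvm eklz oxglo tyal hct hbfg xzi csm
Hunk 3: at line 3 remove [dnvm,eklz,oxglo] add [keldt,ggip] -> 10 lines: olpvc bfxc cjqc keldt ggip tyal hct hbfg xzi csm
Hunk 4: at line 4 remove [ggip,tyal,hct] add [hbtcg,oqxt,ewlvr] -> 10 lines: olpvc bfxc cjqc keldt hbtcg oqxt ewlvr hbfg xzi csm
Hunk 5: at line 4 remove [oqxt,ewlvr,hbfg] add [oddcl] -> 8 lines: olpvc bfxc cjqc keldt hbtcg oddcl xzi csm
Hunk 6: at line 2 remove [keldt,hbtcg] add [emao,tttsj,octuy] -> 9 lines: olpvc bfxc cjqc emao tttsj octuy oddcl xzi csm
Hunk 7: at line 2 remove [emao,tttsj,octuy] add [kkcz,rps,uoo] -> 9 lines: olpvc bfxc cjqc kkcz rps uoo oddcl xzi csm

Answer: olpvc
bfxc
cjqc
kkcz
rps
uoo
oddcl
xzi
csm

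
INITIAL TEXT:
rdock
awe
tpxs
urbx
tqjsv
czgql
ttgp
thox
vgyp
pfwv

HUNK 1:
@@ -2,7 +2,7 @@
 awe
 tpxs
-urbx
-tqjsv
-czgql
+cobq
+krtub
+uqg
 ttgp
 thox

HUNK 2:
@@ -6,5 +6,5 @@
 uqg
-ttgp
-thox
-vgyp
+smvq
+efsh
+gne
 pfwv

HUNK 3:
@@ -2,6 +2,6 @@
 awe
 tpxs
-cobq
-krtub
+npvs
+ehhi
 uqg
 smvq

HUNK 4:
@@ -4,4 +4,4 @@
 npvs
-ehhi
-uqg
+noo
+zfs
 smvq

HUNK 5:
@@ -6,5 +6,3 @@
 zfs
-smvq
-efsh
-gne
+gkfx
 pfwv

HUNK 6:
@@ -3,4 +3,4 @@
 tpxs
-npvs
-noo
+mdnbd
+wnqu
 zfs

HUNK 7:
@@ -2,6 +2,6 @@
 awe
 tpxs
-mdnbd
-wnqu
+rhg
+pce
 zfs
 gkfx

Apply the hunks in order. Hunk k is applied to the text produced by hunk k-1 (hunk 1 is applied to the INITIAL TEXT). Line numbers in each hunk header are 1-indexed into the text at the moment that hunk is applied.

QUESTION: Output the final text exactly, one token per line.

Answer: rdock
awe
tpxs
rhg
pce
zfs
gkfx
pfwv

Derivation:
Hunk 1: at line 2 remove [urbx,tqjsv,czgql] add [cobq,krtub,uqg] -> 10 lines: rdock awe tpxs cobq krtub uqg ttgp thox vgyp pfwv
Hunk 2: at line 6 remove [ttgp,thox,vgyp] add [smvq,efsh,gne] -> 10 lines: rdock awe tpxs cobq krtub uqg smvq efsh gne pfwv
Hunk 3: at line 2 remove [cobq,krtub] add [npvs,ehhi] -> 10 lines: rdock awe tpxs npvs ehhi uqg smvq efsh gne pfwv
Hunk 4: at line 4 remove [ehhi,uqg] add [noo,zfs] -> 10 lines: rdock awe tpxs npvs noo zfs smvq efsh gne pfwv
Hunk 5: at line 6 remove [smvq,efsh,gne] add [gkfx] -> 8 lines: rdock awe tpxs npvs noo zfs gkfx pfwv
Hunk 6: at line 3 remove [npvs,noo] add [mdnbd,wnqu] -> 8 lines: rdock awe tpxs mdnbd wnqu zfs gkfx pfwv
Hunk 7: at line 2 remove [mdnbd,wnqu] add [rhg,pce] -> 8 lines: rdock awe tpxs rhg pce zfs gkfx pfwv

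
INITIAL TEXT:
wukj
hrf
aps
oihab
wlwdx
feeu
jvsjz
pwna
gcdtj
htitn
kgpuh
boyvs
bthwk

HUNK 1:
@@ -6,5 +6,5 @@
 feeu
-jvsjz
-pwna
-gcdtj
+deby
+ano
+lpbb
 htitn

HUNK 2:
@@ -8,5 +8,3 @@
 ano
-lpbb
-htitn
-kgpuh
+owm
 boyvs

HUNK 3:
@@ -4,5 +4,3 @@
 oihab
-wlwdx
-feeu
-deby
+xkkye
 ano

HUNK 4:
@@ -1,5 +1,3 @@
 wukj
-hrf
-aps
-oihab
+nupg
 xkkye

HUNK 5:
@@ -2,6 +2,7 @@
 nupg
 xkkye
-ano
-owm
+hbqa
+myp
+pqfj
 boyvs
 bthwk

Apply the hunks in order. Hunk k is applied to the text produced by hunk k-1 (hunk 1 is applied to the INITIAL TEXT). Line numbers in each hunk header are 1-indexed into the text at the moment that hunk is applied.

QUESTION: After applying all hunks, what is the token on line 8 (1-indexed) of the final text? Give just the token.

Answer: bthwk

Derivation:
Hunk 1: at line 6 remove [jvsjz,pwna,gcdtj] add [deby,ano,lpbb] -> 13 lines: wukj hrf aps oihab wlwdx feeu deby ano lpbb htitn kgpuh boyvs bthwk
Hunk 2: at line 8 remove [lpbb,htitn,kgpuh] add [owm] -> 11 lines: wukj hrf aps oihab wlwdx feeu deby ano owm boyvs bthwk
Hunk 3: at line 4 remove [wlwdx,feeu,deby] add [xkkye] -> 9 lines: wukj hrf aps oihab xkkye ano owm boyvs bthwk
Hunk 4: at line 1 remove [hrf,aps,oihab] add [nupg] -> 7 lines: wukj nupg xkkye ano owm boyvs bthwk
Hunk 5: at line 2 remove [ano,owm] add [hbqa,myp,pqfj] -> 8 lines: wukj nupg xkkye hbqa myp pqfj boyvs bthwk
Final line 8: bthwk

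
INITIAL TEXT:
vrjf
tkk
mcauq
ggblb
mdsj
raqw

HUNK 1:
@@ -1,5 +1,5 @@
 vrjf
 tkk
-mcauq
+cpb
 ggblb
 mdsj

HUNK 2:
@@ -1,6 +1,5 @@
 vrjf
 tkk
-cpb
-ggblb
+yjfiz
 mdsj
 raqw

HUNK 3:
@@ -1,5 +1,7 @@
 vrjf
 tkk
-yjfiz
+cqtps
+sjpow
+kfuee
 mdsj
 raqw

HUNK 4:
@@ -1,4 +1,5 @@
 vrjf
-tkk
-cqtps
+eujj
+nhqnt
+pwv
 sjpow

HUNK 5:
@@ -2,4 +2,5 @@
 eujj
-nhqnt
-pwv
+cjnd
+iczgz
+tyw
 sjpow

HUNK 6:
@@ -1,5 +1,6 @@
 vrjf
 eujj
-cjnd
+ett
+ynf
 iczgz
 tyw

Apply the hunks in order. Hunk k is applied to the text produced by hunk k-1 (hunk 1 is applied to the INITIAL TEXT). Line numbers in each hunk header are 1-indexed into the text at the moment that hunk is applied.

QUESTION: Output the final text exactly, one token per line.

Answer: vrjf
eujj
ett
ynf
iczgz
tyw
sjpow
kfuee
mdsj
raqw

Derivation:
Hunk 1: at line 1 remove [mcauq] add [cpb] -> 6 lines: vrjf tkk cpb ggblb mdsj raqw
Hunk 2: at line 1 remove [cpb,ggblb] add [yjfiz] -> 5 lines: vrjf tkk yjfiz mdsj raqw
Hunk 3: at line 1 remove [yjfiz] add [cqtps,sjpow,kfuee] -> 7 lines: vrjf tkk cqtps sjpow kfuee mdsj raqw
Hunk 4: at line 1 remove [tkk,cqtps] add [eujj,nhqnt,pwv] -> 8 lines: vrjf eujj nhqnt pwv sjpow kfuee mdsj raqw
Hunk 5: at line 2 remove [nhqnt,pwv] add [cjnd,iczgz,tyw] -> 9 lines: vrjf eujj cjnd iczgz tyw sjpow kfuee mdsj raqw
Hunk 6: at line 1 remove [cjnd] add [ett,ynf] -> 10 lines: vrjf eujj ett ynf iczgz tyw sjpow kfuee mdsj raqw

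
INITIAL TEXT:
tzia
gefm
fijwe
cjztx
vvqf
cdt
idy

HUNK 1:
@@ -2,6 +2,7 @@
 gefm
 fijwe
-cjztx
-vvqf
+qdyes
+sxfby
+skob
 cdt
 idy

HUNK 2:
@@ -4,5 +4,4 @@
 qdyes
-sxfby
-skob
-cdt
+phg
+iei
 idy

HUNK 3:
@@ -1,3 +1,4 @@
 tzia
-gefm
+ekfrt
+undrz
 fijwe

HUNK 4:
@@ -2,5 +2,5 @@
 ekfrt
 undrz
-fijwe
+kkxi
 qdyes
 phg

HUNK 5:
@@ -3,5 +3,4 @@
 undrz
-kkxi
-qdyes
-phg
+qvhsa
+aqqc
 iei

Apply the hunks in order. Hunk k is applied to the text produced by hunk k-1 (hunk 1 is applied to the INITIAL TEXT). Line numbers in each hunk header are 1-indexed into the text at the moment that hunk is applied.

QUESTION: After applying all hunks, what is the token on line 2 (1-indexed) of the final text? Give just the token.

Hunk 1: at line 2 remove [cjztx,vvqf] add [qdyes,sxfby,skob] -> 8 lines: tzia gefm fijwe qdyes sxfby skob cdt idy
Hunk 2: at line 4 remove [sxfby,skob,cdt] add [phg,iei] -> 7 lines: tzia gefm fijwe qdyes phg iei idy
Hunk 3: at line 1 remove [gefm] add [ekfrt,undrz] -> 8 lines: tzia ekfrt undrz fijwe qdyes phg iei idy
Hunk 4: at line 2 remove [fijwe] add [kkxi] -> 8 lines: tzia ekfrt undrz kkxi qdyes phg iei idy
Hunk 5: at line 3 remove [kkxi,qdyes,phg] add [qvhsa,aqqc] -> 7 lines: tzia ekfrt undrz qvhsa aqqc iei idy
Final line 2: ekfrt

Answer: ekfrt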